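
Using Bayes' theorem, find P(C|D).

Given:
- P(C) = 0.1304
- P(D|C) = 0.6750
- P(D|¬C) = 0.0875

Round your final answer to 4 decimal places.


Bayes' theorem: P(C|D) = P(D|C) × P(C) / P(D)

Step 1: Calculate P(D) using law of total probability
P(D) = P(D|C)P(C) + P(D|¬C)P(¬C)
     = 0.6750 × 0.1304 + 0.0875 × 0.8696
     = 0.08802000 + 0.07609000
     = 0.16411000

Step 2: Apply Bayes' theorem
P(C|D) = P(D|C) × P(C) / P(D)
       = 0.08802000 / 0.16411000
       = 0.5363


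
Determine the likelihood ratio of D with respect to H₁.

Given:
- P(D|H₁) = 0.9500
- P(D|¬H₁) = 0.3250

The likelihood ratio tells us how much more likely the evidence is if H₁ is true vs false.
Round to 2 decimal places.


Likelihood Ratio (LR) = P(D|H₁) / P(D|¬H₁)

LR = 0.9500 / 0.3250
   = 2.92

The evidence is 2.92 times more likely if H₁ is true than if H₁ is false.
Because LR exceeds 1, D is evidence for H₁.


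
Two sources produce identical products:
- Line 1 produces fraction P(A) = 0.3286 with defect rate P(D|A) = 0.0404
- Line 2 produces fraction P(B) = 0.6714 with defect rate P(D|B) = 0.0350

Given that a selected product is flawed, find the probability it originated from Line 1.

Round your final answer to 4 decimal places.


Let A = from Line 1, D = flawed

Given:
- P(A) = 0.3286, P(B) = 0.6714
- P(D|A) = 0.0404, P(D|B) = 0.0350

Step 1: Find P(D)
P(D) = P(D|A)P(A) + P(D|B)P(B)
     = 0.0404 × 0.3286 + 0.0350 × 0.6714
     = 0.01327544 + 0.02349900
     = 0.03677444

Step 2: Apply Bayes' theorem
P(A|D) = P(D|A)P(A) / P(D)
       = 0.01327544 / 0.03677444
       = 0.3610


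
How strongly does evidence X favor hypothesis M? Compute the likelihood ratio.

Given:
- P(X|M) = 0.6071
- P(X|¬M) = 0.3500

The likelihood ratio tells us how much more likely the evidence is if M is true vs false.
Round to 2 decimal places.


Likelihood Ratio (LR) = P(X|M) / P(X|¬M)

LR = 0.6071 / 0.3500
   = 1.73

The evidence is 1.73 times more likely if M is true than if M is false.
Since LR > 1, the evidence supports M over ¬M.


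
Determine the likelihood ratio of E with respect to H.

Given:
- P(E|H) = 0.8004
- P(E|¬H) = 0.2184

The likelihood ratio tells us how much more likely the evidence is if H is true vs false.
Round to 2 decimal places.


Likelihood Ratio (LR) = P(E|H) / P(E|¬H)

LR = 0.8004 / 0.2184
   = 3.66

The evidence is 3.66 times more likely if H is true than if H is false.
Because LR exceeds 1, E is evidence for H.


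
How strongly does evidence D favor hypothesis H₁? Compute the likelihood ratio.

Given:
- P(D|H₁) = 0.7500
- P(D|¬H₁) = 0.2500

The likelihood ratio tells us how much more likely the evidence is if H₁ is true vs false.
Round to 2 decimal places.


Likelihood Ratio (LR) = P(D|H₁) / P(D|¬H₁)

LR = 0.7500 / 0.2500
   = 3.00

The evidence is 3.00 times more likely if H₁ is true than if H₁ is false.
Since LR > 1, the evidence supports H₁ over ¬H₁.


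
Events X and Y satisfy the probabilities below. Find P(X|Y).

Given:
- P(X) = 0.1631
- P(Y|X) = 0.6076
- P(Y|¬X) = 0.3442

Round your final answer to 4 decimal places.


Bayes' theorem: P(X|Y) = P(Y|X) × P(X) / P(Y)

Step 1: Calculate P(Y) using law of total probability
P(Y) = P(Y|X)P(X) + P(Y|¬X)P(¬X)
     = 0.6076 × 0.1631 + 0.3442 × 0.8369
     = 0.09909956 + 0.28806098
     = 0.38716054

Step 2: Apply Bayes' theorem
P(X|Y) = P(Y|X) × P(X) / P(Y)
       = 0.09909956 / 0.38716054
       = 0.2560


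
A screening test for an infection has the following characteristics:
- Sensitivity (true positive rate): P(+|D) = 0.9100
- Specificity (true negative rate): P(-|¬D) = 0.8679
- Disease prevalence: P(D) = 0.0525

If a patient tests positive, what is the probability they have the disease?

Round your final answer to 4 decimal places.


Let D = has disease, + = positive test

Given:
- P(D) = 0.0525 (prevalence)
- P(+|D) = 0.9100 (sensitivity)
- P(-|¬D) = 0.8679 (specificity)
- P(+|¬D) = 0.1321 (false positive rate = 1 - specificity)

Step 1: Find P(+)
P(+) = P(+|D)P(D) + P(+|¬D)P(¬D)
     = 0.9100 × 0.0525 + 0.1321 × 0.9475
     = 0.04777500 + 0.12516475
     = 0.17293975

Step 2: Apply Bayes' theorem for P(D|+)
P(D|+) = P(+|D)P(D) / P(+)
       = 0.04777500 / 0.17293975
       = 0.2763


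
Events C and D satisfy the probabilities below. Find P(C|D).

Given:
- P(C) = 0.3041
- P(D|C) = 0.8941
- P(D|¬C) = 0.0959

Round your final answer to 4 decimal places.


Bayes' theorem: P(C|D) = P(D|C) × P(C) / P(D)

Step 1: Calculate P(D) using law of total probability
P(D) = P(D|C)P(C) + P(D|¬C)P(¬C)
     = 0.8941 × 0.3041 + 0.0959 × 0.6959
     = 0.27189581 + 0.06673681
     = 0.33863262

Step 2: Apply Bayes' theorem
P(C|D) = P(D|C) × P(C) / P(D)
       = 0.27189581 / 0.33863262
       = 0.8029


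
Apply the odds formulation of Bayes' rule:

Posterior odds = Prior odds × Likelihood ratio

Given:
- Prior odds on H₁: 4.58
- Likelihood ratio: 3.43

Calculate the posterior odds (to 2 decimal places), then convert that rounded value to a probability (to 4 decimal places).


Step 1: Calculate posterior odds
Posterior odds = Prior odds × LR
               = 4.58 × 3.43
               = 15.71

Step 2: Convert to probability
P(H₁|E) = Posterior odds / (1 + Posterior odds)
       = 15.71 / (1 + 15.71)
       = 15.71 / 16.71
       = 0.9402

The evidence increased P(H₁) from 0.8208 to 0.9402.


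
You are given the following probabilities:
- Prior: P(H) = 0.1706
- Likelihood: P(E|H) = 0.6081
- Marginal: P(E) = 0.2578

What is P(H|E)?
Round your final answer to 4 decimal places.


Using Bayes' theorem:

P(H|E) = P(E|H) × P(H) / P(E)
       = 0.6081 × 0.1706 / 0.2578
       = 0.10374186 / 0.2578
       = 0.4024

The evidence strengthens our belief in H.
Prior: 0.1706 → Posterior: 0.4024


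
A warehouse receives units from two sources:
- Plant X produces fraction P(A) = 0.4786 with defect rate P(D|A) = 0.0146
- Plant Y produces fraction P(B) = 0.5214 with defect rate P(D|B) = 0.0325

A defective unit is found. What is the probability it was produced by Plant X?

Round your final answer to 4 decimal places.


Let A = from Plant X, D = defective

Given:
- P(A) = 0.4786, P(B) = 0.5214
- P(D|A) = 0.0146, P(D|B) = 0.0325

Step 1: Find P(D)
P(D) = P(D|A)P(A) + P(D|B)P(B)
     = 0.0146 × 0.4786 + 0.0325 × 0.5214
     = 0.00698756 + 0.01694550
     = 0.02393306

Step 2: Apply Bayes' theorem
P(A|D) = P(D|A)P(A) / P(D)
       = 0.00698756 / 0.02393306
       = 0.2920


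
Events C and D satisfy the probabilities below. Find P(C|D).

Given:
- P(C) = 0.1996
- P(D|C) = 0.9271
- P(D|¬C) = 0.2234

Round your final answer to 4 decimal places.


Bayes' theorem: P(C|D) = P(D|C) × P(C) / P(D)

Step 1: Calculate P(D) using law of total probability
P(D) = P(D|C)P(C) + P(D|¬C)P(¬C)
     = 0.9271 × 0.1996 + 0.2234 × 0.8004
     = 0.18504916 + 0.17880936
     = 0.36385852

Step 2: Apply Bayes' theorem
P(C|D) = P(D|C) × P(C) / P(D)
       = 0.18504916 / 0.36385852
       = 0.5086


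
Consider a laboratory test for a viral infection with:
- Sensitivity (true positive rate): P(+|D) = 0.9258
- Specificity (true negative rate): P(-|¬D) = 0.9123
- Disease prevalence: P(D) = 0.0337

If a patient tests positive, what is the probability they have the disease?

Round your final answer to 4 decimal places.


Let D = has disease, + = positive test

Given:
- P(D) = 0.0337 (prevalence)
- P(+|D) = 0.9258 (sensitivity)
- P(-|¬D) = 0.9123 (specificity)
- P(+|¬D) = 0.0877 (false positive rate = 1 - specificity)

Step 1: Find P(+)
P(+) = P(+|D)P(D) + P(+|¬D)P(¬D)
     = 0.9258 × 0.0337 + 0.0877 × 0.9663
     = 0.03119946 + 0.08474451
     = 0.11594397

Step 2: Apply Bayes' theorem for P(D|+)
P(D|+) = P(+|D)P(D) / P(+)
       = 0.03119946 / 0.11594397
       = 0.2691


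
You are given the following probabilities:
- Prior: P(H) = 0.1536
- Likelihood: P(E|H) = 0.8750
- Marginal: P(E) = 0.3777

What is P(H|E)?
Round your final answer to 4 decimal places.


Using Bayes' theorem:

P(H|E) = P(E|H) × P(H) / P(E)
       = 0.8750 × 0.1536 / 0.3777
       = 0.13440000 / 0.3777
       = 0.3558

The evidence strengthens our belief in H.
Prior: 0.1536 → Posterior: 0.3558


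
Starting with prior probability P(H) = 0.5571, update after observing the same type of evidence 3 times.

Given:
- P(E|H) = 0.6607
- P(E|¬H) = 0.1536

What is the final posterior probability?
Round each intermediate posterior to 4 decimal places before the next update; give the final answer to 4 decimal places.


Sequential Bayesian updating:

Initial prior: P(H) = 0.5571

Update 1:
  P(E) = 0.6607 × 0.5571 + 0.1536 × 0.4429 = 0.36807597 + 0.06802944 = 0.43610541
  P(H|E) = 0.36807597 / 0.43610541 = 0.8440

Update 2:
  P(E) = 0.6607 × 0.8440 + 0.1536 × 0.1560 = 0.55763080 + 0.02396160 = 0.58159240
  P(H|E) = 0.55763080 / 0.58159240 = 0.9588

Update 3:
  P(E) = 0.6607 × 0.9588 + 0.1536 × 0.0412 = 0.63347916 + 0.00632832 = 0.63980748
  P(H|E) = 0.63347916 / 0.63980748 = 0.9901

Final posterior: 0.9901


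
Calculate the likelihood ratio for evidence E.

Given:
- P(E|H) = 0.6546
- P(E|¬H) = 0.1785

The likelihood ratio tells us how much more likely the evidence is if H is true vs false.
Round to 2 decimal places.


Likelihood Ratio (LR) = P(E|H) / P(E|¬H)

LR = 0.6546 / 0.1785
   = 3.67

The evidence is 3.67 times more likely if H is true than if H is false.
Since LR > 1, the evidence supports H over ¬H.


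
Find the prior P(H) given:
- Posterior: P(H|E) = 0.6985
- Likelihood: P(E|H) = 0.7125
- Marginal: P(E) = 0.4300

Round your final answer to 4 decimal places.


From Bayes' theorem: P(H|E) = P(E|H) × P(H) / P(E)

Rearranging for P(H):
P(H) = P(H|E) × P(E) / P(E|H)
     = 0.6985 × 0.4300 / 0.7125
     = 0.30035500 / 0.7125
     = 0.4216


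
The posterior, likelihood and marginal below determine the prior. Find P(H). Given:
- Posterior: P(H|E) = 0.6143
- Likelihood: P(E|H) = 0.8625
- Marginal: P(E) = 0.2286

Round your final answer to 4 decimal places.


From Bayes' theorem: P(H|E) = P(E|H) × P(H) / P(E)

Rearranging for P(H):
P(H) = P(H|E) × P(E) / P(E|H)
     = 0.6143 × 0.2286 / 0.8625
     = 0.14042898 / 0.8625
     = 0.1628


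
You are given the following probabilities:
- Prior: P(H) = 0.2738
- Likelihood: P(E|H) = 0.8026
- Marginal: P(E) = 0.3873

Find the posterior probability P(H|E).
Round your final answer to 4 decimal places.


Using Bayes' theorem:

P(H|E) = P(E|H) × P(H) / P(E)
       = 0.8026 × 0.2738 / 0.3873
       = 0.21975188 / 0.3873
       = 0.5674

The evidence strengthens our belief in H.
Prior: 0.2738 → Posterior: 0.5674


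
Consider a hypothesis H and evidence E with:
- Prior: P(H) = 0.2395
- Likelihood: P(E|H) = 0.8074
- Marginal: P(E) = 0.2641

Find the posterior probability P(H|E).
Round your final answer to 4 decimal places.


Using Bayes' theorem:

P(H|E) = P(E|H) × P(H) / P(E)
       = 0.8074 × 0.2395 / 0.2641
       = 0.19337230 / 0.2641
       = 0.7322

The evidence strengthens our belief in H.
Prior: 0.2395 → Posterior: 0.7322


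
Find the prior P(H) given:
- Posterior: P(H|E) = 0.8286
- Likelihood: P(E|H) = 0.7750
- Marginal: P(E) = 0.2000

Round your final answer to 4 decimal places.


From Bayes' theorem: P(H|E) = P(E|H) × P(H) / P(E)

Rearranging for P(H):
P(H) = P(H|E) × P(E) / P(E|H)
     = 0.8286 × 0.2000 / 0.7750
     = 0.16572000 / 0.7750
     = 0.2138


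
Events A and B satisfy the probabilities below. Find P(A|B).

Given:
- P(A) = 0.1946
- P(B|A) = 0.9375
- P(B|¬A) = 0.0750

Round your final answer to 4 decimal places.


Bayes' theorem: P(A|B) = P(B|A) × P(A) / P(B)

Step 1: Calculate P(B) using law of total probability
P(B) = P(B|A)P(A) + P(B|¬A)P(¬A)
     = 0.9375 × 0.1946 + 0.0750 × 0.8054
     = 0.18243750 + 0.06040500
     = 0.24284250

Step 2: Apply Bayes' theorem
P(A|B) = P(B|A) × P(A) / P(B)
       = 0.18243750 / 0.24284250
       = 0.7513


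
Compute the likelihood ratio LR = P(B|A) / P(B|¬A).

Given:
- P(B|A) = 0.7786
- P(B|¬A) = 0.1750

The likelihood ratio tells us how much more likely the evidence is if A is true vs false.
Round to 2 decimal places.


Likelihood Ratio (LR) = P(B|A) / P(B|¬A)

LR = 0.7786 / 0.1750
   = 4.45

The evidence is 4.45 times more likely if A is true than if A is false.
Because LR exceeds 1, B is evidence for A.


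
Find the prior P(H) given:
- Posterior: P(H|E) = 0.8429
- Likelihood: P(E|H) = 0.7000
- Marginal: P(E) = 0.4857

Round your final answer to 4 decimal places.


From Bayes' theorem: P(H|E) = P(E|H) × P(H) / P(E)

Rearranging for P(H):
P(H) = P(H|E) × P(E) / P(E|H)
     = 0.8429 × 0.4857 / 0.7000
     = 0.40939653 / 0.7000
     = 0.5849


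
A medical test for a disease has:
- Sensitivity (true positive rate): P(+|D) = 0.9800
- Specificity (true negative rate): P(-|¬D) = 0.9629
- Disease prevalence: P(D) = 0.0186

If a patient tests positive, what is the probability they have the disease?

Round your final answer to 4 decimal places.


Let D = has disease, + = positive test

Given:
- P(D) = 0.0186 (prevalence)
- P(+|D) = 0.9800 (sensitivity)
- P(-|¬D) = 0.9629 (specificity)
- P(+|¬D) = 0.0371 (false positive rate = 1 - specificity)

Step 1: Find P(+)
P(+) = P(+|D)P(D) + P(+|¬D)P(¬D)
     = 0.9800 × 0.0186 + 0.0371 × 0.9814
     = 0.01822800 + 0.03640994
     = 0.05463794

Step 2: Apply Bayes' theorem for P(D|+)
P(D|+) = P(+|D)P(D) / P(+)
       = 0.01822800 / 0.05463794
       = 0.3336


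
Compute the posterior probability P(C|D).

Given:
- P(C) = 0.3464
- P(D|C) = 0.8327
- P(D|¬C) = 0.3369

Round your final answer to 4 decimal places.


Bayes' theorem: P(C|D) = P(D|C) × P(C) / P(D)

Step 1: Calculate P(D) using law of total probability
P(D) = P(D|C)P(C) + P(D|¬C)P(¬C)
     = 0.8327 × 0.3464 + 0.3369 × 0.6536
     = 0.28844728 + 0.22019784
     = 0.50864512

Step 2: Apply Bayes' theorem
P(C|D) = P(D|C) × P(C) / P(D)
       = 0.28844728 / 0.50864512
       = 0.5671


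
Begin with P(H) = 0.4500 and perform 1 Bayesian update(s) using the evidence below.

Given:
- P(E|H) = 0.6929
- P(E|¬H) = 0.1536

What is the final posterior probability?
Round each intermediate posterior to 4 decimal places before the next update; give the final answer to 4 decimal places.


Sequential Bayesian updating:

Initial prior: P(H) = 0.4500

Update 1:
  P(E) = 0.6929 × 0.4500 + 0.1536 × 0.5500 = 0.31180500 + 0.08448000 = 0.39628500
  P(H|E) = 0.31180500 / 0.39628500 = 0.7868

Final posterior: 0.7868


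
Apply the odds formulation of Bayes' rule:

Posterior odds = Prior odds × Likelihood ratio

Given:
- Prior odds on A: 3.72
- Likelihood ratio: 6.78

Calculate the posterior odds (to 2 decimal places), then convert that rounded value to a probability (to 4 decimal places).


Step 1: Calculate posterior odds
Posterior odds = Prior odds × LR
               = 3.72 × 6.78
               = 25.22

Step 2: Convert to probability
P(A|E) = Posterior odds / (1 + Posterior odds)
       = 25.22 / (1 + 25.22)
       = 25.22 / 26.22
       = 0.9619

The evidence increased P(A) from 0.7881 to 0.9619.


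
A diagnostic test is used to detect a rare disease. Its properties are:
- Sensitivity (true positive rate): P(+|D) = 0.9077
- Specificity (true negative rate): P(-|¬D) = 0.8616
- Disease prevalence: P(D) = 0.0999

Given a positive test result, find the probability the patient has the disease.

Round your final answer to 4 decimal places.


Let D = has disease, + = positive test

Given:
- P(D) = 0.0999 (prevalence)
- P(+|D) = 0.9077 (sensitivity)
- P(-|¬D) = 0.8616 (specificity)
- P(+|¬D) = 0.1384 (false positive rate = 1 - specificity)

Step 1: Find P(+)
P(+) = P(+|D)P(D) + P(+|¬D)P(¬D)
     = 0.9077 × 0.0999 + 0.1384 × 0.9001
     = 0.09067923 + 0.12457384
     = 0.21525307

Step 2: Apply Bayes' theorem for P(D|+)
P(D|+) = P(+|D)P(D) / P(+)
       = 0.09067923 / 0.21525307
       = 0.4213


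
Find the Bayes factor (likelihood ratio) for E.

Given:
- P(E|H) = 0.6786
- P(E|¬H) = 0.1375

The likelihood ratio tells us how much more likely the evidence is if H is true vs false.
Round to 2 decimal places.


Likelihood Ratio (LR) = P(E|H) / P(E|¬H)

LR = 0.6786 / 0.1375
   = 4.94

The evidence is 4.94 times more likely if H is true than if H is false.
Since LR > 1, the evidence supports H over ¬H.


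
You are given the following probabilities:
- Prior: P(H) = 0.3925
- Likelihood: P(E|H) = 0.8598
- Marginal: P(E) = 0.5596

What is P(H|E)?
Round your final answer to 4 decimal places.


Using Bayes' theorem:

P(H|E) = P(E|H) × P(H) / P(E)
       = 0.8598 × 0.3925 / 0.5596
       = 0.33747150 / 0.5596
       = 0.6031

The evidence strengthens our belief in H.
Prior: 0.3925 → Posterior: 0.6031


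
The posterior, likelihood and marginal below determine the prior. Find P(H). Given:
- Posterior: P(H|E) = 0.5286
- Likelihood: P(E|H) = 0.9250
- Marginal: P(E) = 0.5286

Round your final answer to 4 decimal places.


From Bayes' theorem: P(H|E) = P(E|H) × P(H) / P(E)

Rearranging for P(H):
P(H) = P(H|E) × P(E) / P(E|H)
     = 0.5286 × 0.5286 / 0.9250
     = 0.27941796 / 0.9250
     = 0.3021


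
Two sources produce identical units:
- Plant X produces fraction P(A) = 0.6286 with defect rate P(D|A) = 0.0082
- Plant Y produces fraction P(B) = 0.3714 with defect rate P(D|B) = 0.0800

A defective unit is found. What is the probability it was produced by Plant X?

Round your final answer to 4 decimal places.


Let A = from Plant X, D = defective

Given:
- P(A) = 0.6286, P(B) = 0.3714
- P(D|A) = 0.0082, P(D|B) = 0.0800

Step 1: Find P(D)
P(D) = P(D|A)P(A) + P(D|B)P(B)
     = 0.0082 × 0.6286 + 0.0800 × 0.3714
     = 0.00515452 + 0.02971200
     = 0.03486652

Step 2: Apply Bayes' theorem
P(A|D) = P(D|A)P(A) / P(D)
       = 0.00515452 / 0.03486652
       = 0.1478


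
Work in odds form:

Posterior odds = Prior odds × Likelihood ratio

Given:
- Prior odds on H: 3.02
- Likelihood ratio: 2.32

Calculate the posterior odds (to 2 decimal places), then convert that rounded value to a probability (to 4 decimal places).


Step 1: Calculate posterior odds
Posterior odds = Prior odds × LR
               = 3.02 × 2.32
               = 7.01

Step 2: Convert to probability
P(H|E) = Posterior odds / (1 + Posterior odds)
       = 7.01 / (1 + 7.01)
       = 7.01 / 8.01
       = 0.8752

The evidence increased P(H) from 0.7512 to 0.8752.


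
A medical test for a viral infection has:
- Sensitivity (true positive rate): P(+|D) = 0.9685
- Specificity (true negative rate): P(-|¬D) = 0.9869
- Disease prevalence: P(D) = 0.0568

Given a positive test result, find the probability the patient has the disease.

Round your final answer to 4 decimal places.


Let D = has disease, + = positive test

Given:
- P(D) = 0.0568 (prevalence)
- P(+|D) = 0.9685 (sensitivity)
- P(-|¬D) = 0.9869 (specificity)
- P(+|¬D) = 0.0131 (false positive rate = 1 - specificity)

Step 1: Find P(+)
P(+) = P(+|D)P(D) + P(+|¬D)P(¬D)
     = 0.9685 × 0.0568 + 0.0131 × 0.9432
     = 0.05501080 + 0.01235592
     = 0.06736672

Step 2: Apply Bayes' theorem for P(D|+)
P(D|+) = P(+|D)P(D) / P(+)
       = 0.05501080 / 0.06736672
       = 0.8166


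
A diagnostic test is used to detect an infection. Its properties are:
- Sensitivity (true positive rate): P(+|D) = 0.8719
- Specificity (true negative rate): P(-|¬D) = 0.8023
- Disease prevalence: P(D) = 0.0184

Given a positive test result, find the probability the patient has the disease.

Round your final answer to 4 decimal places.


Let D = has disease, + = positive test

Given:
- P(D) = 0.0184 (prevalence)
- P(+|D) = 0.8719 (sensitivity)
- P(-|¬D) = 0.8023 (specificity)
- P(+|¬D) = 0.1977 (false positive rate = 1 - specificity)

Step 1: Find P(+)
P(+) = P(+|D)P(D) + P(+|¬D)P(¬D)
     = 0.8719 × 0.0184 + 0.1977 × 0.9816
     = 0.01604296 + 0.19406232
     = 0.21010528

Step 2: Apply Bayes' theorem for P(D|+)
P(D|+) = P(+|D)P(D) / P(+)
       = 0.01604296 / 0.21010528
       = 0.0764


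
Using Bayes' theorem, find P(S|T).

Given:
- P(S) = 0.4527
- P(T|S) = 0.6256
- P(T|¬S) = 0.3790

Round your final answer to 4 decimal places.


Bayes' theorem: P(S|T) = P(T|S) × P(S) / P(T)

Step 1: Calculate P(T) using law of total probability
P(T) = P(T|S)P(S) + P(T|¬S)P(¬S)
     = 0.6256 × 0.4527 + 0.3790 × 0.5473
     = 0.28320912 + 0.20742670
     = 0.49063582

Step 2: Apply Bayes' theorem
P(S|T) = P(T|S) × P(S) / P(T)
       = 0.28320912 / 0.49063582
       = 0.5772


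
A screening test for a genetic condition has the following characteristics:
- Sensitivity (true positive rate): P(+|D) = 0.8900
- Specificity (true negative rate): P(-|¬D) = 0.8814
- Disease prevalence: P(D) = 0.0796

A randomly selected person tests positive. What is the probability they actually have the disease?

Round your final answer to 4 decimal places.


Let D = has disease, + = positive test

Given:
- P(D) = 0.0796 (prevalence)
- P(+|D) = 0.8900 (sensitivity)
- P(-|¬D) = 0.8814 (specificity)
- P(+|¬D) = 0.1186 (false positive rate = 1 - specificity)

Step 1: Find P(+)
P(+) = P(+|D)P(D) + P(+|¬D)P(¬D)
     = 0.8900 × 0.0796 + 0.1186 × 0.9204
     = 0.07084400 + 0.10915944
     = 0.18000344

Step 2: Apply Bayes' theorem for P(D|+)
P(D|+) = P(+|D)P(D) / P(+)
       = 0.07084400 / 0.18000344
       = 0.3936


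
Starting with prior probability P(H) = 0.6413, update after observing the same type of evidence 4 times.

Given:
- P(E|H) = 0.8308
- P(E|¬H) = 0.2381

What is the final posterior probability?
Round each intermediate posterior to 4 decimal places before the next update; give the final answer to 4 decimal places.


Sequential Bayesian updating:

Initial prior: P(H) = 0.6413

Update 1:
  P(E) = 0.8308 × 0.6413 + 0.2381 × 0.3587 = 0.53279204 + 0.08540647 = 0.61819851
  P(H|E) = 0.53279204 / 0.61819851 = 0.8618

Update 2:
  P(E) = 0.8308 × 0.8618 + 0.2381 × 0.1382 = 0.71598344 + 0.03290542 = 0.74888886
  P(H|E) = 0.71598344 / 0.74888886 = 0.9561

Update 3:
  P(E) = 0.8308 × 0.9561 + 0.2381 × 0.0439 = 0.79432788 + 0.01045259 = 0.80478047
  P(H|E) = 0.79432788 / 0.80478047 = 0.9870

Update 4:
  P(E) = 0.8308 × 0.9870 + 0.2381 × 0.0130 = 0.81999960 + 0.00309530 = 0.82309490
  P(H|E) = 0.81999960 / 0.82309490 = 0.9962

Final posterior: 0.9962


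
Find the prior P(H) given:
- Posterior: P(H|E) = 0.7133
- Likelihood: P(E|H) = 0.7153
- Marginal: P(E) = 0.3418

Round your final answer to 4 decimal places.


From Bayes' theorem: P(H|E) = P(E|H) × P(H) / P(E)

Rearranging for P(H):
P(H) = P(H|E) × P(E) / P(E|H)
     = 0.7133 × 0.3418 / 0.7153
     = 0.24380594 / 0.7153
     = 0.3408


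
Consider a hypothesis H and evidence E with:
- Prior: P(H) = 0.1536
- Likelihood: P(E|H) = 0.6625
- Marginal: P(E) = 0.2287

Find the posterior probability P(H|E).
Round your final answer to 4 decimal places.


Using Bayes' theorem:

P(H|E) = P(E|H) × P(H) / P(E)
       = 0.6625 × 0.1536 / 0.2287
       = 0.10176000 / 0.2287
       = 0.4449

The evidence strengthens our belief in H.
Prior: 0.1536 → Posterior: 0.4449


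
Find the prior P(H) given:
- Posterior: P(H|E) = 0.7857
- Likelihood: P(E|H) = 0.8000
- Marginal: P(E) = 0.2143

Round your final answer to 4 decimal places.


From Bayes' theorem: P(H|E) = P(E|H) × P(H) / P(E)

Rearranging for P(H):
P(H) = P(H|E) × P(E) / P(E|H)
     = 0.7857 × 0.2143 / 0.8000
     = 0.16837551 / 0.8000
     = 0.2105


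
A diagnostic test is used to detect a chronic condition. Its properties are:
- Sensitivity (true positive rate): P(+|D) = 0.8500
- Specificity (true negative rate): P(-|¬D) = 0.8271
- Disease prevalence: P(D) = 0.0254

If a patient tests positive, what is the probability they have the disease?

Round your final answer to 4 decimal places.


Let D = has disease, + = positive test

Given:
- P(D) = 0.0254 (prevalence)
- P(+|D) = 0.8500 (sensitivity)
- P(-|¬D) = 0.8271 (specificity)
- P(+|¬D) = 0.1729 (false positive rate = 1 - specificity)

Step 1: Find P(+)
P(+) = P(+|D)P(D) + P(+|¬D)P(¬D)
     = 0.8500 × 0.0254 + 0.1729 × 0.9746
     = 0.02159000 + 0.16850834
     = 0.19009834

Step 2: Apply Bayes' theorem for P(D|+)
P(D|+) = P(+|D)P(D) / P(+)
       = 0.02159000 / 0.19009834
       = 0.1136


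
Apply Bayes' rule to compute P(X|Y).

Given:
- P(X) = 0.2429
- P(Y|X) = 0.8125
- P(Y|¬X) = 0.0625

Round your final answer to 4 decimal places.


Bayes' theorem: P(X|Y) = P(Y|X) × P(X) / P(Y)

Step 1: Calculate P(Y) using law of total probability
P(Y) = P(Y|X)P(X) + P(Y|¬X)P(¬X)
     = 0.8125 × 0.2429 + 0.0625 × 0.7571
     = 0.19735625 + 0.04731875
     = 0.24467500

Step 2: Apply Bayes' theorem
P(X|Y) = P(Y|X) × P(X) / P(Y)
       = 0.19735625 / 0.24467500
       = 0.8066


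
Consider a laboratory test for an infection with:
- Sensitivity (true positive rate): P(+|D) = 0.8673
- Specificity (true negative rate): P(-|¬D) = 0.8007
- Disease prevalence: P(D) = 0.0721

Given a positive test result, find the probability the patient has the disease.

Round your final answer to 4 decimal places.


Let D = has disease, + = positive test

Given:
- P(D) = 0.0721 (prevalence)
- P(+|D) = 0.8673 (sensitivity)
- P(-|¬D) = 0.8007 (specificity)
- P(+|¬D) = 0.1993 (false positive rate = 1 - specificity)

Step 1: Find P(+)
P(+) = P(+|D)P(D) + P(+|¬D)P(¬D)
     = 0.8673 × 0.0721 + 0.1993 × 0.9279
     = 0.06253233 + 0.18493047
     = 0.24746280

Step 2: Apply Bayes' theorem for P(D|+)
P(D|+) = P(+|D)P(D) / P(+)
       = 0.06253233 / 0.24746280
       = 0.2527


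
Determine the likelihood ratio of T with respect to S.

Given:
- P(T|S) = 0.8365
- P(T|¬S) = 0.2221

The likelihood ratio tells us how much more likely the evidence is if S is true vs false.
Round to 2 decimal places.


Likelihood Ratio (LR) = P(T|S) / P(T|¬S)

LR = 0.8365 / 0.2221
   = 3.77

The evidence is 3.77 times more likely if S is true than if S is false.
Since LR > 1, the evidence supports S over ¬S.


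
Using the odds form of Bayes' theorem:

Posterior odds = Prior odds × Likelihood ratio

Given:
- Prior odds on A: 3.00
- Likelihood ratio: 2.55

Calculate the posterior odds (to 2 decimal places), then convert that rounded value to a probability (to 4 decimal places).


Step 1: Calculate posterior odds
Posterior odds = Prior odds × LR
               = 3.00 × 2.55
               = 7.65

Step 2: Convert to probability
P(A|E) = Posterior odds / (1 + Posterior odds)
       = 7.65 / (1 + 7.65)
       = 7.65 / 8.65
       = 0.8844

The evidence increased P(A) from 0.7500 to 0.8844.


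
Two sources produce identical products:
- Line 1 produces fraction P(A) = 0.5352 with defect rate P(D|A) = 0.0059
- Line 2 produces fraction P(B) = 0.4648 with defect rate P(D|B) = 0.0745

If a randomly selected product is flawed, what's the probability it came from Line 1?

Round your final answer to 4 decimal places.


Let A = from Line 1, D = flawed

Given:
- P(A) = 0.5352, P(B) = 0.4648
- P(D|A) = 0.0059, P(D|B) = 0.0745

Step 1: Find P(D)
P(D) = P(D|A)P(A) + P(D|B)P(B)
     = 0.0059 × 0.5352 + 0.0745 × 0.4648
     = 0.00315768 + 0.03462760
     = 0.03778528

Step 2: Apply Bayes' theorem
P(A|D) = P(D|A)P(A) / P(D)
       = 0.00315768 / 0.03778528
       = 0.0836


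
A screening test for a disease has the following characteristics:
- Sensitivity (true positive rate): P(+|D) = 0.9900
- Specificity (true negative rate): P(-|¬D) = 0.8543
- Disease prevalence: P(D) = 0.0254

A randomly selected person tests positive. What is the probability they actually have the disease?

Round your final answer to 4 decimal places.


Let D = has disease, + = positive test

Given:
- P(D) = 0.0254 (prevalence)
- P(+|D) = 0.9900 (sensitivity)
- P(-|¬D) = 0.8543 (specificity)
- P(+|¬D) = 0.1457 (false positive rate = 1 - specificity)

Step 1: Find P(+)
P(+) = P(+|D)P(D) + P(+|¬D)P(¬D)
     = 0.9900 × 0.0254 + 0.1457 × 0.9746
     = 0.02514600 + 0.14199922
     = 0.16714522

Step 2: Apply Bayes' theorem for P(D|+)
P(D|+) = P(+|D)P(D) / P(+)
       = 0.02514600 / 0.16714522
       = 0.1504


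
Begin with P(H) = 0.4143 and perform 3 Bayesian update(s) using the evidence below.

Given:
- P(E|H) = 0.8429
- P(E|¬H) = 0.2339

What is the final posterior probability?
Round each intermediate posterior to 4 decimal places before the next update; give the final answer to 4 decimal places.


Sequential Bayesian updating:

Initial prior: P(H) = 0.4143

Update 1:
  P(E) = 0.8429 × 0.4143 + 0.2339 × 0.5857 = 0.34921347 + 0.13699523 = 0.48620870
  P(H|E) = 0.34921347 / 0.48620870 = 0.7182

Update 2:
  P(E) = 0.8429 × 0.7182 + 0.2339 × 0.2818 = 0.60537078 + 0.06591302 = 0.67128380
  P(H|E) = 0.60537078 / 0.67128380 = 0.9018

Update 3:
  P(E) = 0.8429 × 0.9018 + 0.2339 × 0.0982 = 0.76012722 + 0.02296898 = 0.78309620
  P(H|E) = 0.76012722 / 0.78309620 = 0.9707

Final posterior: 0.9707


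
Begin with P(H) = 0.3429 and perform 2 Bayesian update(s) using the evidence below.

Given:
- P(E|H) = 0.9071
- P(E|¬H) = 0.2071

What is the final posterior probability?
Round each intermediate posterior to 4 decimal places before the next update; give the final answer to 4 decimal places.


Sequential Bayesian updating:

Initial prior: P(H) = 0.3429

Update 1:
  P(E) = 0.9071 × 0.3429 + 0.2071 × 0.6571 = 0.31104459 + 0.13608541 = 0.44713000
  P(H|E) = 0.31104459 / 0.44713000 = 0.6956

Update 2:
  P(E) = 0.9071 × 0.6956 + 0.2071 × 0.3044 = 0.63097876 + 0.06304124 = 0.69402000
  P(H|E) = 0.63097876 / 0.69402000 = 0.9092

Final posterior: 0.9092


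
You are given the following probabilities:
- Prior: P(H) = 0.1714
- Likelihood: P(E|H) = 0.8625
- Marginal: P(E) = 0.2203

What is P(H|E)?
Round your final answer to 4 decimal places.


Using Bayes' theorem:

P(H|E) = P(E|H) × P(H) / P(E)
       = 0.8625 × 0.1714 / 0.2203
       = 0.14783250 / 0.2203
       = 0.6711

The evidence strengthens our belief in H.
Prior: 0.1714 → Posterior: 0.6711


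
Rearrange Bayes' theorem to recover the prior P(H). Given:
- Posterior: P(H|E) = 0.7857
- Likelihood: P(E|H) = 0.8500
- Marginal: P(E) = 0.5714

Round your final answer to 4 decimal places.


From Bayes' theorem: P(H|E) = P(E|H) × P(H) / P(E)

Rearranging for P(H):
P(H) = P(H|E) × P(E) / P(E|H)
     = 0.7857 × 0.5714 / 0.8500
     = 0.44894898 / 0.8500
     = 0.5282


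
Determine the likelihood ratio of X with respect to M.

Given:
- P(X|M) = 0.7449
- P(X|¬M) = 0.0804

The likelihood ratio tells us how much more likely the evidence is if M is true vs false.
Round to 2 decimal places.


Likelihood Ratio (LR) = P(X|M) / P(X|¬M)

LR = 0.7449 / 0.0804
   = 9.26

The evidence is 9.26 times more likely if M is true than if M is false.
Because LR exceeds 1, X is evidence for M.


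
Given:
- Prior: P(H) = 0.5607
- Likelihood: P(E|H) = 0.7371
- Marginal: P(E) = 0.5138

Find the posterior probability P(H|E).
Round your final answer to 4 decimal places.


Using Bayes' theorem:

P(H|E) = P(E|H) × P(H) / P(E)
       = 0.7371 × 0.5607 / 0.5138
       = 0.41329197 / 0.5138
       = 0.8044

The evidence strengthens our belief in H.
Prior: 0.5607 → Posterior: 0.8044


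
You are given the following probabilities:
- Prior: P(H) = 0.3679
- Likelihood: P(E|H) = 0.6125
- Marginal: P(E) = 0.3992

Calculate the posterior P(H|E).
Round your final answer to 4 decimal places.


Using Bayes' theorem:

P(H|E) = P(E|H) × P(H) / P(E)
       = 0.6125 × 0.3679 / 0.3992
       = 0.22533875 / 0.3992
       = 0.5645

The evidence strengthens our belief in H.
Prior: 0.3679 → Posterior: 0.5645


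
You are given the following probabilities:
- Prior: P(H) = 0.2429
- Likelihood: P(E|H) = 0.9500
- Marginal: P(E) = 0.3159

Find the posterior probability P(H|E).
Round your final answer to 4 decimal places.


Using Bayes' theorem:

P(H|E) = P(E|H) × P(H) / P(E)
       = 0.9500 × 0.2429 / 0.3159
       = 0.23075500 / 0.3159
       = 0.7305

The evidence strengthens our belief in H.
Prior: 0.2429 → Posterior: 0.7305


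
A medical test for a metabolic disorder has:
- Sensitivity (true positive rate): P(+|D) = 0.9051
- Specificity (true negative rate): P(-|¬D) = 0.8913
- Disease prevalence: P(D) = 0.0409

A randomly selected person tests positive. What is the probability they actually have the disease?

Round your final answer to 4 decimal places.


Let D = has disease, + = positive test

Given:
- P(D) = 0.0409 (prevalence)
- P(+|D) = 0.9051 (sensitivity)
- P(-|¬D) = 0.8913 (specificity)
- P(+|¬D) = 0.1087 (false positive rate = 1 - specificity)

Step 1: Find P(+)
P(+) = P(+|D)P(D) + P(+|¬D)P(¬D)
     = 0.9051 × 0.0409 + 0.1087 × 0.9591
     = 0.03701859 + 0.10425417
     = 0.14127276

Step 2: Apply Bayes' theorem for P(D|+)
P(D|+) = P(+|D)P(D) / P(+)
       = 0.03701859 / 0.14127276
       = 0.2620


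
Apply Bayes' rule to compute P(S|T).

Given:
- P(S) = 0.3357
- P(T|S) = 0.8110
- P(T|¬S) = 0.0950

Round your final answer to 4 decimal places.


Bayes' theorem: P(S|T) = P(T|S) × P(S) / P(T)

Step 1: Calculate P(T) using law of total probability
P(T) = P(T|S)P(S) + P(T|¬S)P(¬S)
     = 0.8110 × 0.3357 + 0.0950 × 0.6643
     = 0.27225270 + 0.06310850
     = 0.33536120

Step 2: Apply Bayes' theorem
P(S|T) = P(T|S) × P(S) / P(T)
       = 0.27225270 / 0.33536120
       = 0.8118


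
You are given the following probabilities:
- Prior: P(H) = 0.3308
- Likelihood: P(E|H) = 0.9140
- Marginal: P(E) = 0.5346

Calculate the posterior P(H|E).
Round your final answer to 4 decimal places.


Using Bayes' theorem:

P(H|E) = P(E|H) × P(H) / P(E)
       = 0.9140 × 0.3308 / 0.5346
       = 0.30235120 / 0.5346
       = 0.5656

The evidence strengthens our belief in H.
Prior: 0.3308 → Posterior: 0.5656


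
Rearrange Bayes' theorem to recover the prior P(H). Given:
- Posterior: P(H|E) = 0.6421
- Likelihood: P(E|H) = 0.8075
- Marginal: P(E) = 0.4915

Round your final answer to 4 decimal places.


From Bayes' theorem: P(H|E) = P(E|H) × P(H) / P(E)

Rearranging for P(H):
P(H) = P(H|E) × P(E) / P(E|H)
     = 0.6421 × 0.4915 / 0.8075
     = 0.31559215 / 0.8075
     = 0.3908


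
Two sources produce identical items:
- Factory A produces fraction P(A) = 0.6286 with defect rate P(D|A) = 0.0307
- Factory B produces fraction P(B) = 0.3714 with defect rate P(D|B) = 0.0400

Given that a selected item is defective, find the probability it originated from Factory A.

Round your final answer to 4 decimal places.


Let A = from Factory A, D = defective

Given:
- P(A) = 0.6286, P(B) = 0.3714
- P(D|A) = 0.0307, P(D|B) = 0.0400

Step 1: Find P(D)
P(D) = P(D|A)P(A) + P(D|B)P(B)
     = 0.0307 × 0.6286 + 0.0400 × 0.3714
     = 0.01929802 + 0.01485600
     = 0.03415402

Step 2: Apply Bayes' theorem
P(A|D) = P(D|A)P(A) / P(D)
       = 0.01929802 / 0.03415402
       = 0.5650


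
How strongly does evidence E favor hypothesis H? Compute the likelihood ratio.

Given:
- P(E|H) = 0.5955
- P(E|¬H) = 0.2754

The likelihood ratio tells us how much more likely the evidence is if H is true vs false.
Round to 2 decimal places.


Likelihood Ratio (LR) = P(E|H) / P(E|¬H)

LR = 0.5955 / 0.2754
   = 2.16

The evidence is 2.16 times more likely if H is true than if H is false.
Because LR exceeds 1, E is evidence for H.


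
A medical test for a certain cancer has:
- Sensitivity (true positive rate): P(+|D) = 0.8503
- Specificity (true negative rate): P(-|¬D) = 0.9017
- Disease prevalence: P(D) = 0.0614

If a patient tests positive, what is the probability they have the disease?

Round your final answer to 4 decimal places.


Let D = has disease, + = positive test

Given:
- P(D) = 0.0614 (prevalence)
- P(+|D) = 0.8503 (sensitivity)
- P(-|¬D) = 0.9017 (specificity)
- P(+|¬D) = 0.0983 (false positive rate = 1 - specificity)

Step 1: Find P(+)
P(+) = P(+|D)P(D) + P(+|¬D)P(¬D)
     = 0.8503 × 0.0614 + 0.0983 × 0.9386
     = 0.05220842 + 0.09226438
     = 0.14447280

Step 2: Apply Bayes' theorem for P(D|+)
P(D|+) = P(+|D)P(D) / P(+)
       = 0.05220842 / 0.14447280
       = 0.3614


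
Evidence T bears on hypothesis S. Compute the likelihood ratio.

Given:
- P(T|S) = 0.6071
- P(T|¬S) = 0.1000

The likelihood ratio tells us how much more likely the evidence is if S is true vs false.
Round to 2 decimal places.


Likelihood Ratio (LR) = P(T|S) / P(T|¬S)

LR = 0.6071 / 0.1000
   = 6.07

The evidence is 6.07 times more likely if S is true than if S is false.
Because LR exceeds 1, T is evidence for S.


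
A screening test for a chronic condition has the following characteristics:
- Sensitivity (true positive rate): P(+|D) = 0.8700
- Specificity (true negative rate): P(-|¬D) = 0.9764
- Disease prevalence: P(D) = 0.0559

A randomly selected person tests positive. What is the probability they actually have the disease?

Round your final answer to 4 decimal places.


Let D = has disease, + = positive test

Given:
- P(D) = 0.0559 (prevalence)
- P(+|D) = 0.8700 (sensitivity)
- P(-|¬D) = 0.9764 (specificity)
- P(+|¬D) = 0.0236 (false positive rate = 1 - specificity)

Step 1: Find P(+)
P(+) = P(+|D)P(D) + P(+|¬D)P(¬D)
     = 0.8700 × 0.0559 + 0.0236 × 0.9441
     = 0.04863300 + 0.02228076
     = 0.07091376

Step 2: Apply Bayes' theorem for P(D|+)
P(D|+) = P(+|D)P(D) / P(+)
       = 0.04863300 / 0.07091376
       = 0.6858


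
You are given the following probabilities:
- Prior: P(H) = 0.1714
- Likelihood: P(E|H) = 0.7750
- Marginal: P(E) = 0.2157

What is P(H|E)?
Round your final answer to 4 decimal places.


Using Bayes' theorem:

P(H|E) = P(E|H) × P(H) / P(E)
       = 0.7750 × 0.1714 / 0.2157
       = 0.13283500 / 0.2157
       = 0.6158

The evidence strengthens our belief in H.
Prior: 0.1714 → Posterior: 0.6158


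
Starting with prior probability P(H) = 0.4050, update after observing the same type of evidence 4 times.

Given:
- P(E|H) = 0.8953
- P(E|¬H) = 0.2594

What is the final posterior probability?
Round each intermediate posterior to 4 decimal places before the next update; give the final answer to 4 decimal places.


Sequential Bayesian updating:

Initial prior: P(H) = 0.4050

Update 1:
  P(E) = 0.8953 × 0.4050 + 0.2594 × 0.5950 = 0.36259650 + 0.15434300 = 0.51693950
  P(H|E) = 0.36259650 / 0.51693950 = 0.7014

Update 2:
  P(E) = 0.8953 × 0.7014 + 0.2594 × 0.2986 = 0.62796342 + 0.07745684 = 0.70542026
  P(H|E) = 0.62796342 / 0.70542026 = 0.8902

Update 3:
  P(E) = 0.8953 × 0.8902 + 0.2594 × 0.1098 = 0.79699606 + 0.02848212 = 0.82547818
  P(H|E) = 0.79699606 / 0.82547818 = 0.9655

Update 4:
  P(E) = 0.8953 × 0.9655 + 0.2594 × 0.0345 = 0.86441215 + 0.00894930 = 0.87336145
  P(H|E) = 0.86441215 / 0.87336145 = 0.9898

Final posterior: 0.9898


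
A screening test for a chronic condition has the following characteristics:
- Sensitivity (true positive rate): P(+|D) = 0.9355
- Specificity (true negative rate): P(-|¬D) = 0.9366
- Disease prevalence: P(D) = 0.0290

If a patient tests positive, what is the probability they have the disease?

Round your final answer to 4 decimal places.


Let D = has disease, + = positive test

Given:
- P(D) = 0.0290 (prevalence)
- P(+|D) = 0.9355 (sensitivity)
- P(-|¬D) = 0.9366 (specificity)
- P(+|¬D) = 0.0634 (false positive rate = 1 - specificity)

Step 1: Find P(+)
P(+) = P(+|D)P(D) + P(+|¬D)P(¬D)
     = 0.9355 × 0.0290 + 0.0634 × 0.9710
     = 0.02712950 + 0.06156140
     = 0.08869090

Step 2: Apply Bayes' theorem for P(D|+)
P(D|+) = P(+|D)P(D) / P(+)
       = 0.02712950 / 0.08869090
       = 0.3059


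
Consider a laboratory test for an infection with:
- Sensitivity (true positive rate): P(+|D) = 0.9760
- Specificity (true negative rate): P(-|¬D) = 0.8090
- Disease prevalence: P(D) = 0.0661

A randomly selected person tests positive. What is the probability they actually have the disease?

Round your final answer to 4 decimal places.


Let D = has disease, + = positive test

Given:
- P(D) = 0.0661 (prevalence)
- P(+|D) = 0.9760 (sensitivity)
- P(-|¬D) = 0.8090 (specificity)
- P(+|¬D) = 0.1910 (false positive rate = 1 - specificity)

Step 1: Find P(+)
P(+) = P(+|D)P(D) + P(+|¬D)P(¬D)
     = 0.9760 × 0.0661 + 0.1910 × 0.9339
     = 0.06451360 + 0.17837490
     = 0.24288850

Step 2: Apply Bayes' theorem for P(D|+)
P(D|+) = P(+|D)P(D) / P(+)
       = 0.06451360 / 0.24288850
       = 0.2656
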